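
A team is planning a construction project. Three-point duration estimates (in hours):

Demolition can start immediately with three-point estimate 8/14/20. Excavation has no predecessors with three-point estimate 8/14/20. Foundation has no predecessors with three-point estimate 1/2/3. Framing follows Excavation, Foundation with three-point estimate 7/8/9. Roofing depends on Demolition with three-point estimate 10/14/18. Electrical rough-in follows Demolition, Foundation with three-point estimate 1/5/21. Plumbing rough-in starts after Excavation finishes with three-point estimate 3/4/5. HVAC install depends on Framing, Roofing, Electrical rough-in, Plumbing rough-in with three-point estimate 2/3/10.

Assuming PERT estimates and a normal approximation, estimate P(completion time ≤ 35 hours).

0.862

te_Demolition = (8 + 4·14 + 20)/6 = 84/6 = 14; σ²_Demolition = ((20−8)/6)² = 4.000
te_Excavation = (8 + 4·14 + 20)/6 = 84/6 = 14; σ²_Excavation = ((20−8)/6)² = 4.000
te_Foundation = (1 + 4·2 + 3)/6 = 12/6 = 2; σ²_Foundation = ((3−1)/6)² = 0.111
te_Framing = (7 + 4·8 + 9)/6 = 48/6 = 8; σ²_Framing = ((9−7)/6)² = 0.111
te_Roofing = (10 + 4·14 + 18)/6 = 84/6 = 14; σ²_Roofing = ((18−10)/6)² = 1.778
te_Electrical rough-in = (1 + 4·5 + 21)/6 = 42/6 = 7; σ²_Electrical rough-in = ((21−1)/6)² = 11.111
te_Plumbing rough-in = (3 + 4·4 + 5)/6 = 24/6 = 4; σ²_Plumbing rough-in = ((5−3)/6)² = 0.111
te_HVAC install = (2 + 4·3 + 10)/6 = 24/6 = 4; σ²_HVAC install = ((10−2)/6)² = 1.778

Forward pass:
ES_Demolition = 0; EF_Demolition = 14
ES_Excavation = 0; EF_Excavation = 14
ES_Foundation = 0; EF_Foundation = 2
ES_Framing = max(EF_Excavation=14, EF_Foundation=2) = 14; EF_Framing = 14+8 = 22
ES_Roofing = 14; EF_Roofing = 14+14 = 28
ES_Electrical rough-in = max(EF_Demolition=14, EF_Foundation=2) = 14; EF_Electrical rough-in = 14+7 = 21
ES_Plumbing rough-in = 14; EF_Plumbing rough-in = 14+4 = 18
ES_HVAC install = max(EF_Framing=22, EF_Roofing=28, EF_Electrical rough-in=21, EF_Plumbing rough-in=18) = 28; EF_HVAC install = 28+4 = 32
Expected project duration μ = 32 hours. Critical path: Demolition → Roofing → HVAC install.

Variance along critical path = 4.000 + 1.778 + 1.778 = 7.556; σ = √7.556 = 2.749 hours.
Z = (35 − 32) / 2.749 = 1.091
P(T ≤ 35) = Φ(1.091) ≈ 0.862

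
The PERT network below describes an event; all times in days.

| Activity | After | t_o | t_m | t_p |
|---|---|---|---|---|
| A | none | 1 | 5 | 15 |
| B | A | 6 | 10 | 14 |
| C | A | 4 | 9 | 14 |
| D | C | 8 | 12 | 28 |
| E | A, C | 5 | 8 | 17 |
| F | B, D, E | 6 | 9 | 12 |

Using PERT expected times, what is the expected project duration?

te_A = (1 + 4·5 + 15)/6 = 36/6 = 6
te_B = (6 + 4·10 + 14)/6 = 60/6 = 10
te_C = (4 + 4·9 + 14)/6 = 54/6 = 9
te_D = (8 + 4·12 + 28)/6 = 84/6 = 14
te_E = (5 + 4·8 + 17)/6 = 54/6 = 9
te_F = (6 + 4·9 + 12)/6 = 54/6 = 9

Forward pass:
ES_A = 0; EF_A = 6
ES_B = 6; EF_B = 6+10 = 16
ES_C = 6; EF_C = 6+9 = 15
ES_D = 15; EF_D = 15+14 = 29
ES_E = max(EF_A=6, EF_C=15) = 15; EF_E = 15+9 = 24
ES_F = max(EF_B=16, EF_D=29, EF_E=24) = 29; EF_F = 29+9 = 38
Expected project duration μ = 38 days. Critical path: A → C → D → F.

38 days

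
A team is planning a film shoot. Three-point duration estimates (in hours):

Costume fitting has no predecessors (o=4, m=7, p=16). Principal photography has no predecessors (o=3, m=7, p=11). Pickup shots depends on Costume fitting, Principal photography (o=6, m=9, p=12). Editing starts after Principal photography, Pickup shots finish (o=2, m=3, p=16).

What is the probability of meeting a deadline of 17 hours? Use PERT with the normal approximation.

0.061

te_Costume fitting = (4 + 4·7 + 16)/6 = 48/6 = 8; σ²_Costume fitting = ((16−4)/6)² = 4.000
te_Principal photography = (3 + 4·7 + 11)/6 = 42/6 = 7; σ²_Principal photography = ((11−3)/6)² = 1.778
te_Pickup shots = (6 + 4·9 + 12)/6 = 54/6 = 9; σ²_Pickup shots = ((12−6)/6)² = 1.000
te_Editing = (2 + 4·3 + 16)/6 = 30/6 = 5; σ²_Editing = ((16−2)/6)² = 5.444

Forward pass:
ES_Costume fitting = 0; EF_Costume fitting = 8
ES_Principal photography = 0; EF_Principal photography = 7
ES_Pickup shots = max(EF_Costume fitting=8, EF_Principal photography=7) = 8; EF_Pickup shots = 8+9 = 17
ES_Editing = max(EF_Principal photography=7, EF_Pickup shots=17) = 17; EF_Editing = 17+5 = 22
Expected project duration μ = 22 hours. Critical path: Costume fitting → Pickup shots → Editing.

Variance along critical path = 4.000 + 1.000 + 5.444 = 10.444; σ = √10.444 = 3.232 hours.
Z = (17 − 22) / 3.232 = -1.547
P(T ≤ 17) = Φ(-1.547) ≈ 0.061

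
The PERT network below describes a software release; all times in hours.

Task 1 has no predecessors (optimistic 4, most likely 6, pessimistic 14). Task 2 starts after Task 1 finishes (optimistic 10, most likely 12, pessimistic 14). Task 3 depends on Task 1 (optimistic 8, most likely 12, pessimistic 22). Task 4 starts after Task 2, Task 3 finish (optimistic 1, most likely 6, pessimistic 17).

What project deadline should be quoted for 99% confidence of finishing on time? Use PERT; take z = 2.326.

36.1 hours

te_Task 1 = (4 + 4·6 + 14)/6 = 42/6 = 7; σ²_Task 1 = ((14−4)/6)² = 2.778
te_Task 2 = (10 + 4·12 + 14)/6 = 72/6 = 12; σ²_Task 2 = ((14−10)/6)² = 0.444
te_Task 3 = (8 + 4·12 + 22)/6 = 78/6 = 13; σ²_Task 3 = ((22−8)/6)² = 5.444
te_Task 4 = (1 + 4·6 + 17)/6 = 42/6 = 7; σ²_Task 4 = ((17−1)/6)² = 7.111

Forward pass:
ES_Task 1 = 0; EF_Task 1 = 7
ES_Task 2 = 7; EF_Task 2 = 7+12 = 19
ES_Task 3 = 7; EF_Task 3 = 7+13 = 20
ES_Task 4 = max(EF_Task 2=19, EF_Task 3=20) = 20; EF_Task 4 = 20+7 = 27
Expected project duration μ = 27 hours. Critical path: Task 1 → Task 3 → Task 4.

Variance along critical path = 2.778 + 5.444 + 7.111 = 15.333; σ = 3.916 hours.
D = μ + z·σ = 27 + 2.326·3.916 = 36.1 hours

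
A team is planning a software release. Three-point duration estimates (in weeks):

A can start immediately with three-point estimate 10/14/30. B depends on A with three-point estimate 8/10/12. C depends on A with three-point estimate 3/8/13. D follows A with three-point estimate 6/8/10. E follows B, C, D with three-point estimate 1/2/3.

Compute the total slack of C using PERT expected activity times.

te_A = (10 + 4·14 + 30)/6 = 96/6 = 16
te_B = (8 + 4·10 + 12)/6 = 60/6 = 10
te_C = (3 + 4·8 + 13)/6 = 48/6 = 8
te_D = (6 + 4·8 + 10)/6 = 48/6 = 8
te_E = (1 + 4·2 + 3)/6 = 12/6 = 2

Forward pass:
ES_A = 0; EF_A = 16
ES_B = 16; EF_B = 16+10 = 26
ES_C = 16; EF_C = 16+8 = 24
ES_D = 16; EF_D = 16+8 = 24
ES_E = max(EF_B=26, EF_C=24, EF_D=24) = 26; EF_E = 26+2 = 28
Expected project duration μ = 28 weeks. Critical path: A → B → E.

Backward pass:
LF_E = 28; LS_E = 28−2 = 26
LF_D = LS_E = 26; LS_D = 26−8 = 18
LF_C = LS_E = 26; LS_C = 26−8 = 18
LF_B = LS_E = 26; LS_B = 26−10 = 16
LF_A = min(LS_B=16, LS_C=18, LS_D=18) = 16; LS_A = 16−16 = 0
Slack_C = LS_C − ES_C = 18 − 16 = 2

2 weeks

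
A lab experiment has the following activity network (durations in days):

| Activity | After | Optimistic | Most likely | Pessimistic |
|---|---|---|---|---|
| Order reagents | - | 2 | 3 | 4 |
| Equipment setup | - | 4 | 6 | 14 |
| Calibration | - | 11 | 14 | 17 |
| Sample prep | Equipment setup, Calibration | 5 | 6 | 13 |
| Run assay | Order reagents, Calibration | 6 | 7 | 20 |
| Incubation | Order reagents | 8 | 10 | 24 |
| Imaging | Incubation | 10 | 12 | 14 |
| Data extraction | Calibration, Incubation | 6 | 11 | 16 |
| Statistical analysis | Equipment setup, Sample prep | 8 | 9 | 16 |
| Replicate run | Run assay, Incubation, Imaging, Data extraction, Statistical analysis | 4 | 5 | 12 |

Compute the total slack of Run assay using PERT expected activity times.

te_Order reagents = (2 + 4·3 + 4)/6 = 18/6 = 3
te_Equipment setup = (4 + 4·6 + 14)/6 = 42/6 = 7
te_Calibration = (11 + 4·14 + 17)/6 = 84/6 = 14
te_Sample prep = (5 + 4·6 + 13)/6 = 42/6 = 7
te_Run assay = (6 + 4·7 + 20)/6 = 54/6 = 9
te_Incubation = (8 + 4·10 + 24)/6 = 72/6 = 12
te_Imaging = (10 + 4·12 + 14)/6 = 72/6 = 12
te_Data extraction = (6 + 4·11 + 16)/6 = 66/6 = 11
te_Statistical analysis = (8 + 4·9 + 16)/6 = 60/6 = 10
te_Replicate run = (4 + 4·5 + 12)/6 = 36/6 = 6

Forward pass:
ES_Order reagents = 0; EF_Order reagents = 3
ES_Equipment setup = 0; EF_Equipment setup = 7
ES_Calibration = 0; EF_Calibration = 14
ES_Sample prep = max(EF_Equipment setup=7, EF_Calibration=14) = 14; EF_Sample prep = 14+7 = 21
ES_Run assay = max(EF_Order reagents=3, EF_Calibration=14) = 14; EF_Run assay = 14+9 = 23
ES_Incubation = 3; EF_Incubation = 3+12 = 15
ES_Imaging = 15; EF_Imaging = 15+12 = 27
ES_Data extraction = max(EF_Calibration=14, EF_Incubation=15) = 15; EF_Data extraction = 15+11 = 26
ES_Statistical analysis = max(EF_Equipment setup=7, EF_Sample prep=21) = 21; EF_Statistical analysis = 21+10 = 31
ES_Replicate run = max(EF_Run assay=23, EF_Incubation=15, EF_Imaging=27, EF_Data extraction=26, EF_Statistical analysis=31) = 31; EF_Replicate run = 31+6 = 37
Expected project duration μ = 37 days. Critical path: Calibration → Sample prep → Statistical analysis → Replicate run.

Backward pass:
LF_Replicate run = 37; LS_Replicate run = 37−6 = 31
LF_Statistical analysis = LS_Replicate run = 31; LS_Statistical analysis = 31−10 = 21
LF_Data extraction = LS_Replicate run = 31; LS_Data extraction = 31−11 = 20
LF_Imaging = LS_Replicate run = 31; LS_Imaging = 31−12 = 19
LF_Incubation = min(LS_Imaging=19, LS_Data extraction=20, LS_Replicate run=31) = 19; LS_Incubation = 19−12 = 7
LF_Run assay = LS_Replicate run = 31; LS_Run assay = 31−9 = 22
LF_Sample prep = LS_Statistical analysis = 21; LS_Sample prep = 21−7 = 14
LF_Calibration = min(LS_Sample prep=14, LS_Run assay=22, LS_Data extraction=20) = 14; LS_Calibration = 14−14 = 0
LF_Equipment setup = min(LS_Sample prep=14, LS_Statistical analysis=21) = 14; LS_Equipment setup = 14−7 = 7
LF_Order reagents = min(LS_Run assay=22, LS_Incubation=7) = 7; LS_Order reagents = 7−3 = 4
Slack_Run assay = LS_Run assay − ES_Run assay = 22 − 14 = 8

8 days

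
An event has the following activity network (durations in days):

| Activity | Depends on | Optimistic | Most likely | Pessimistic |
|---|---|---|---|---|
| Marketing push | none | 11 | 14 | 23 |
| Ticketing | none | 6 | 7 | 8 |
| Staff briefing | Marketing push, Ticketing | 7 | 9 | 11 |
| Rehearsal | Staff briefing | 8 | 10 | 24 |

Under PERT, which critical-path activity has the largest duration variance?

Rehearsal

te_Marketing push = (11 + 4·14 + 23)/6 = 90/6 = 15; σ²_Marketing push = ((23−11)/6)² = 4.000
te_Ticketing = (6 + 4·7 + 8)/6 = 42/6 = 7; σ²_Ticketing = ((8−6)/6)² = 0.111
te_Staff briefing = (7 + 4·9 + 11)/6 = 54/6 = 9; σ²_Staff briefing = ((11−7)/6)² = 0.444
te_Rehearsal = (8 + 4·10 + 24)/6 = 72/6 = 12; σ²_Rehearsal = ((24−8)/6)² = 7.111

Forward pass:
ES_Marketing push = 0; EF_Marketing push = 15
ES_Ticketing = 0; EF_Ticketing = 7
ES_Staff briefing = max(EF_Marketing push=15, EF_Ticketing=7) = 15; EF_Staff briefing = 15+9 = 24
ES_Rehearsal = 24; EF_Rehearsal = 24+12 = 36
Expected project duration μ = 36 days. Critical path: Marketing push → Staff briefing → Rehearsal.

Variances on critical path: σ²_Marketing push=4.000, σ²_Staff briefing=0.444, σ²_Rehearsal=7.111.
Largest is σ²_Rehearsal = 7.111.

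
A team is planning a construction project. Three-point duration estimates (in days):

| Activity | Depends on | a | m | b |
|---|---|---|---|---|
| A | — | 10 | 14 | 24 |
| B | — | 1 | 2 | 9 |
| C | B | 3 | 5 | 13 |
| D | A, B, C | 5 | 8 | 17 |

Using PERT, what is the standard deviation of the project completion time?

te_A = (10 + 4·14 + 24)/6 = 90/6 = 15; σ²_A = ((24−10)/6)² = 5.444
te_B = (1 + 4·2 + 9)/6 = 18/6 = 3; σ²_B = ((9−1)/6)² = 1.778
te_C = (3 + 4·5 + 13)/6 = 36/6 = 6; σ²_C = ((13−3)/6)² = 2.778
te_D = (5 + 4·8 + 17)/6 = 54/6 = 9; σ²_D = ((17−5)/6)² = 4.000

Forward pass:
ES_A = 0; EF_A = 15
ES_B = 0; EF_B = 3
ES_C = 3; EF_C = 3+6 = 9
ES_D = max(EF_A=15, EF_B=3, EF_C=9) = 15; EF_D = 15+9 = 24
Expected project duration μ = 24 days. Critical path: A → D.

Variance along critical path = 5.444 + 4.000 = 9.444
σ = √9.444 = 3.073 days

3.07 days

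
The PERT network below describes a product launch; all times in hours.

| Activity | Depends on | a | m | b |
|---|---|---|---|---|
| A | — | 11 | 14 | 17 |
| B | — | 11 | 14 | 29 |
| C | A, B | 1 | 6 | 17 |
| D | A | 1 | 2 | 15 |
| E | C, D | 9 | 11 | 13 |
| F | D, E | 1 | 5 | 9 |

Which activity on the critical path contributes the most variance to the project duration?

te_A = (11 + 4·14 + 17)/6 = 84/6 = 14; σ²_A = ((17−11)/6)² = 1.000
te_B = (11 + 4·14 + 29)/6 = 96/6 = 16; σ²_B = ((29−11)/6)² = 9.000
te_C = (1 + 4·6 + 17)/6 = 42/6 = 7; σ²_C = ((17−1)/6)² = 7.111
te_D = (1 + 4·2 + 15)/6 = 24/6 = 4; σ²_D = ((15−1)/6)² = 5.444
te_E = (9 + 4·11 + 13)/6 = 66/6 = 11; σ²_E = ((13−9)/6)² = 0.444
te_F = (1 + 4·5 + 9)/6 = 30/6 = 5; σ²_F = ((9−1)/6)² = 1.778

Forward pass:
ES_A = 0; EF_A = 14
ES_B = 0; EF_B = 16
ES_C = max(EF_A=14, EF_B=16) = 16; EF_C = 16+7 = 23
ES_D = 14; EF_D = 14+4 = 18
ES_E = max(EF_C=23, EF_D=18) = 23; EF_E = 23+11 = 34
ES_F = max(EF_D=18, EF_E=34) = 34; EF_F = 34+5 = 39
Expected project duration μ = 39 hours. Critical path: B → C → E → F.

Variances on critical path: σ²_B=9.000, σ²_C=7.111, σ²_E=0.444, σ²_F=1.778.
Largest is σ²_B = 9.000.

B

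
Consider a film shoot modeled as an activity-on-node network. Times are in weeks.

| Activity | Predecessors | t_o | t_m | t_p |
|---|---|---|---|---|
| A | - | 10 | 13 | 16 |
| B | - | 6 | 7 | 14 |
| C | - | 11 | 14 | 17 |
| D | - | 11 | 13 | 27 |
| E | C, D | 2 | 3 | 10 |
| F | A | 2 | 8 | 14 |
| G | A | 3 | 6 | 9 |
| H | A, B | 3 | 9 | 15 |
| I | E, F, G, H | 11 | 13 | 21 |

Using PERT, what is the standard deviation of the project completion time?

te_A = (10 + 4·13 + 16)/6 = 78/6 = 13; σ²_A = ((16−10)/6)² = 1.000
te_B = (6 + 4·7 + 14)/6 = 48/6 = 8; σ²_B = ((14−6)/6)² = 1.778
te_C = (11 + 4·14 + 17)/6 = 84/6 = 14; σ²_C = ((17−11)/6)² = 1.000
te_D = (11 + 4·13 + 27)/6 = 90/6 = 15; σ²_D = ((27−11)/6)² = 7.111
te_E = (2 + 4·3 + 10)/6 = 24/6 = 4; σ²_E = ((10−2)/6)² = 1.778
te_F = (2 + 4·8 + 14)/6 = 48/6 = 8; σ²_F = ((14−2)/6)² = 4.000
te_G = (3 + 4·6 + 9)/6 = 36/6 = 6; σ²_G = ((9−3)/6)² = 1.000
te_H = (3 + 4·9 + 15)/6 = 54/6 = 9; σ²_H = ((15−3)/6)² = 4.000
te_I = (11 + 4·13 + 21)/6 = 84/6 = 14; σ²_I = ((21−11)/6)² = 2.778

Forward pass:
ES_A = 0; EF_A = 13
ES_B = 0; EF_B = 8
ES_C = 0; EF_C = 14
ES_D = 0; EF_D = 15
ES_E = max(EF_C=14, EF_D=15) = 15; EF_E = 15+4 = 19
ES_F = 13; EF_F = 13+8 = 21
ES_G = 13; EF_G = 13+6 = 19
ES_H = max(EF_A=13, EF_B=8) = 13; EF_H = 13+9 = 22
ES_I = max(EF_E=19, EF_F=21, EF_G=19, EF_H=22) = 22; EF_I = 22+14 = 36
Expected project duration μ = 36 weeks. Critical path: A → H → I.

Variance along critical path = 1.000 + 4.000 + 2.778 = 7.778
σ = √7.778 = 2.789 weeks

2.79 weeks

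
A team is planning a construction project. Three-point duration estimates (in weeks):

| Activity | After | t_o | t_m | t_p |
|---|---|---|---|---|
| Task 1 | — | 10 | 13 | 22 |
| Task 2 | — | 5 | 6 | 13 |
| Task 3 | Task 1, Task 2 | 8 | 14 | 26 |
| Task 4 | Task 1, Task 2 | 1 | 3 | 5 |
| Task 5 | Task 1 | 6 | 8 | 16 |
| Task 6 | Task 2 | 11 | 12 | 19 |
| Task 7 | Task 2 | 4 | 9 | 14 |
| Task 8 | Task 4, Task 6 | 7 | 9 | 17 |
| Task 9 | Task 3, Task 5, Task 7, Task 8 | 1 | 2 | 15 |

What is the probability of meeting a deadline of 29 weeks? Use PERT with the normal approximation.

0.073

te_Task 1 = (10 + 4·13 + 22)/6 = 84/6 = 14; σ²_Task 1 = ((22−10)/6)² = 4.000
te_Task 2 = (5 + 4·6 + 13)/6 = 42/6 = 7; σ²_Task 2 = ((13−5)/6)² = 1.778
te_Task 3 = (8 + 4·14 + 26)/6 = 90/6 = 15; σ²_Task 3 = ((26−8)/6)² = 9.000
te_Task 4 = (1 + 4·3 + 5)/6 = 18/6 = 3; σ²_Task 4 = ((5−1)/6)² = 0.444
te_Task 5 = (6 + 4·8 + 16)/6 = 54/6 = 9; σ²_Task 5 = ((16−6)/6)² = 2.778
te_Task 6 = (11 + 4·12 + 19)/6 = 78/6 = 13; σ²_Task 6 = ((19−11)/6)² = 1.778
te_Task 7 = (4 + 4·9 + 14)/6 = 54/6 = 9; σ²_Task 7 = ((14−4)/6)² = 2.778
te_Task 8 = (7 + 4·9 + 17)/6 = 60/6 = 10; σ²_Task 8 = ((17−7)/6)² = 2.778
te_Task 9 = (1 + 4·2 + 15)/6 = 24/6 = 4; σ²_Task 9 = ((15−1)/6)² = 5.444

Forward pass:
ES_Task 1 = 0; EF_Task 1 = 14
ES_Task 2 = 0; EF_Task 2 = 7
ES_Task 3 = max(EF_Task 1=14, EF_Task 2=7) = 14; EF_Task 3 = 14+15 = 29
ES_Task 4 = max(EF_Task 1=14, EF_Task 2=7) = 14; EF_Task 4 = 14+3 = 17
ES_Task 5 = 14; EF_Task 5 = 14+9 = 23
ES_Task 6 = 7; EF_Task 6 = 7+13 = 20
ES_Task 7 = 7; EF_Task 7 = 7+9 = 16
ES_Task 8 = max(EF_Task 4=17, EF_Task 6=20) = 20; EF_Task 8 = 20+10 = 30
ES_Task 9 = max(EF_Task 3=29, EF_Task 5=23, EF_Task 7=16, EF_Task 8=30) = 30; EF_Task 9 = 30+4 = 34
Expected project duration μ = 34 weeks. Critical path: Task 2 → Task 6 → Task 8 → Task 9.

Variance along critical path = 1.778 + 1.778 + 2.778 + 5.444 = 11.778; σ = √11.778 = 3.432 weeks.
Z = (29 − 34) / 3.432 = -1.457
P(T ≤ 29) = Φ(-1.457) ≈ 0.073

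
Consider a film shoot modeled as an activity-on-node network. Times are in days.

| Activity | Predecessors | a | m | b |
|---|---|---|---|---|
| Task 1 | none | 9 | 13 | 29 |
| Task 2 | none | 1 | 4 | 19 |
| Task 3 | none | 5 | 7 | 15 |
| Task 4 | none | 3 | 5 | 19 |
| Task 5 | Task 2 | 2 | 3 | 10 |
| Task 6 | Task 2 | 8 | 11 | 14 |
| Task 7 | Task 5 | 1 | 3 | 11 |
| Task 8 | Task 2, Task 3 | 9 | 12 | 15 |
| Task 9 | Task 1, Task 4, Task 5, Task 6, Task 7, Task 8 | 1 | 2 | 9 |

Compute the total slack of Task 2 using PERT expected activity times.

te_Task 1 = (9 + 4·13 + 29)/6 = 90/6 = 15
te_Task 2 = (1 + 4·4 + 19)/6 = 36/6 = 6
te_Task 3 = (5 + 4·7 + 15)/6 = 48/6 = 8
te_Task 4 = (3 + 4·5 + 19)/6 = 42/6 = 7
te_Task 5 = (2 + 4·3 + 10)/6 = 24/6 = 4
te_Task 6 = (8 + 4·11 + 14)/6 = 66/6 = 11
te_Task 7 = (1 + 4·3 + 11)/6 = 24/6 = 4
te_Task 8 = (9 + 4·12 + 15)/6 = 72/6 = 12
te_Task 9 = (1 + 4·2 + 9)/6 = 18/6 = 3

Forward pass:
ES_Task 1 = 0; EF_Task 1 = 15
ES_Task 2 = 0; EF_Task 2 = 6
ES_Task 3 = 0; EF_Task 3 = 8
ES_Task 4 = 0; EF_Task 4 = 7
ES_Task 5 = 6; EF_Task 5 = 6+4 = 10
ES_Task 6 = 6; EF_Task 6 = 6+11 = 17
ES_Task 7 = 10; EF_Task 7 = 10+4 = 14
ES_Task 8 = max(EF_Task 2=6, EF_Task 3=8) = 8; EF_Task 8 = 8+12 = 20
ES_Task 9 = max(EF_Task 1=15, EF_Task 4=7, EF_Task 5=10, EF_Task 6=17, EF_Task 7=14, EF_Task 8=20) = 20; EF_Task 9 = 20+3 = 23
Expected project duration μ = 23 days. Critical path: Task 3 → Task 8 → Task 9.

Backward pass:
LF_Task 9 = 23; LS_Task 9 = 23−3 = 20
LF_Task 8 = LS_Task 9 = 20; LS_Task 8 = 20−12 = 8
LF_Task 7 = LS_Task 9 = 20; LS_Task 7 = 20−4 = 16
LF_Task 6 = LS_Task 9 = 20; LS_Task 6 = 20−11 = 9
LF_Task 5 = min(LS_Task 7=16, LS_Task 9=20) = 16; LS_Task 5 = 16−4 = 12
LF_Task 4 = LS_Task 9 = 20; LS_Task 4 = 20−7 = 13
LF_Task 3 = LS_Task 8 = 8; LS_Task 3 = 8−8 = 0
LF_Task 2 = min(LS_Task 5=12, LS_Task 6=9, LS_Task 8=8) = 8; LS_Task 2 = 8−6 = 2
LF_Task 1 = LS_Task 9 = 20; LS_Task 1 = 20−15 = 5
Slack_Task 2 = LS_Task 2 − ES_Task 2 = 2 − 0 = 2

2 days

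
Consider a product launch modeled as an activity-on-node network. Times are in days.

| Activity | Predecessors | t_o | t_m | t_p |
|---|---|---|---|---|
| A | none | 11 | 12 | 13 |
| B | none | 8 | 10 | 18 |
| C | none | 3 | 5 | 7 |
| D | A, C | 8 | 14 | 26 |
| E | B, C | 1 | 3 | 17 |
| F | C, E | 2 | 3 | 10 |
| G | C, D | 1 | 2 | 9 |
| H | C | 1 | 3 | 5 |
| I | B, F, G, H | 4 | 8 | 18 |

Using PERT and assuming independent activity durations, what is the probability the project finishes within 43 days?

te_A = (11 + 4·12 + 13)/6 = 72/6 = 12; σ²_A = ((13−11)/6)² = 0.111
te_B = (8 + 4·10 + 18)/6 = 66/6 = 11; σ²_B = ((18−8)/6)² = 2.778
te_C = (3 + 4·5 + 7)/6 = 30/6 = 5; σ²_C = ((7−3)/6)² = 0.444
te_D = (8 + 4·14 + 26)/6 = 90/6 = 15; σ²_D = ((26−8)/6)² = 9.000
te_E = (1 + 4·3 + 17)/6 = 30/6 = 5; σ²_E = ((17−1)/6)² = 7.111
te_F = (2 + 4·3 + 10)/6 = 24/6 = 4; σ²_F = ((10−2)/6)² = 1.778
te_G = (1 + 4·2 + 9)/6 = 18/6 = 3; σ²_G = ((9−1)/6)² = 1.778
te_H = (1 + 4·3 + 5)/6 = 18/6 = 3; σ²_H = ((5−1)/6)² = 0.444
te_I = (4 + 4·8 + 18)/6 = 54/6 = 9; σ²_I = ((18−4)/6)² = 5.444

Forward pass:
ES_A = 0; EF_A = 12
ES_B = 0; EF_B = 11
ES_C = 0; EF_C = 5
ES_D = max(EF_A=12, EF_C=5) = 12; EF_D = 12+15 = 27
ES_E = max(EF_B=11, EF_C=5) = 11; EF_E = 11+5 = 16
ES_F = max(EF_C=5, EF_E=16) = 16; EF_F = 16+4 = 20
ES_G = max(EF_C=5, EF_D=27) = 27; EF_G = 27+3 = 30
ES_H = 5; EF_H = 5+3 = 8
ES_I = max(EF_B=11, EF_F=20, EF_G=30, EF_H=8) = 30; EF_I = 30+9 = 39
Expected project duration μ = 39 days. Critical path: A → D → G → I.

Variance along critical path = 0.111 + 9.000 + 1.778 + 5.444 = 16.333; σ = √16.333 = 4.041 days.
Z = (43 − 39) / 4.041 = 0.990
P(T ≤ 43) = Φ(0.990) ≈ 0.839

0.839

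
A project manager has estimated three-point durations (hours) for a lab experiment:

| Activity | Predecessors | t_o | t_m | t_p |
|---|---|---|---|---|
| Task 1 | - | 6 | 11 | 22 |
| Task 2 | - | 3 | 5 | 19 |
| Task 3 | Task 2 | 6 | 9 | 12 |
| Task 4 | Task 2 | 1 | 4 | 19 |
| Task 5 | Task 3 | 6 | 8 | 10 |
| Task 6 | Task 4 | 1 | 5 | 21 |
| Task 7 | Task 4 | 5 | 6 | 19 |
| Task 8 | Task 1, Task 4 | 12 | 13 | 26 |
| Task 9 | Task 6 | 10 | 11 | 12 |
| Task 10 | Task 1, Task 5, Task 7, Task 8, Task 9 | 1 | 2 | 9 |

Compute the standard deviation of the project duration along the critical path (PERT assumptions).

te_Task 1 = (6 + 4·11 + 22)/6 = 72/6 = 12; σ²_Task 1 = ((22−6)/6)² = 7.111
te_Task 2 = (3 + 4·5 + 19)/6 = 42/6 = 7; σ²_Task 2 = ((19−3)/6)² = 7.111
te_Task 3 = (6 + 4·9 + 12)/6 = 54/6 = 9; σ²_Task 3 = ((12−6)/6)² = 1.000
te_Task 4 = (1 + 4·4 + 19)/6 = 36/6 = 6; σ²_Task 4 = ((19−1)/6)² = 9.000
te_Task 5 = (6 + 4·8 + 10)/6 = 48/6 = 8; σ²_Task 5 = ((10−6)/6)² = 0.444
te_Task 6 = (1 + 4·5 + 21)/6 = 42/6 = 7; σ²_Task 6 = ((21−1)/6)² = 11.111
te_Task 7 = (5 + 4·6 + 19)/6 = 48/6 = 8; σ²_Task 7 = ((19−5)/6)² = 5.444
te_Task 8 = (12 + 4·13 + 26)/6 = 90/6 = 15; σ²_Task 8 = ((26−12)/6)² = 5.444
te_Task 9 = (10 + 4·11 + 12)/6 = 66/6 = 11; σ²_Task 9 = ((12−10)/6)² = 0.111
te_Task 10 = (1 + 4·2 + 9)/6 = 18/6 = 3; σ²_Task 10 = ((9−1)/6)² = 1.778

Forward pass:
ES_Task 1 = 0; EF_Task 1 = 12
ES_Task 2 = 0; EF_Task 2 = 7
ES_Task 3 = 7; EF_Task 3 = 7+9 = 16
ES_Task 4 = 7; EF_Task 4 = 7+6 = 13
ES_Task 5 = 16; EF_Task 5 = 16+8 = 24
ES_Task 6 = 13; EF_Task 6 = 13+7 = 20
ES_Task 7 = 13; EF_Task 7 = 13+8 = 21
ES_Task 8 = max(EF_Task 1=12, EF_Task 4=13) = 13; EF_Task 8 = 13+15 = 28
ES_Task 9 = 20; EF_Task 9 = 20+11 = 31
ES_Task 10 = max(EF_Task 1=12, EF_Task 5=24, EF_Task 7=21, EF_Task 8=28, EF_Task 9=31) = 31; EF_Task 10 = 31+3 = 34
Expected project duration μ = 34 hours. Critical path: Task 2 → Task 4 → Task 6 → Task 9 → Task 10.

Variance along critical path = 7.111 + 9.000 + 11.111 + 0.111 + 1.778 = 29.111
σ = √29.111 = 5.395 hours

5.40 hours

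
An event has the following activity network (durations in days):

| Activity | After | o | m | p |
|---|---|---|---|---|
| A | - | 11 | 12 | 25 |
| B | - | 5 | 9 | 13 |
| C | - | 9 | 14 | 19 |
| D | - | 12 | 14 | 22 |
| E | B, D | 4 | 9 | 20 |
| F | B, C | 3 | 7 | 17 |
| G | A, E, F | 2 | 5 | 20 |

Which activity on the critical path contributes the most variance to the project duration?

te_A = (11 + 4·12 + 25)/6 = 84/6 = 14; σ²_A = ((25−11)/6)² = 5.444
te_B = (5 + 4·9 + 13)/6 = 54/6 = 9; σ²_B = ((13−5)/6)² = 1.778
te_C = (9 + 4·14 + 19)/6 = 84/6 = 14; σ²_C = ((19−9)/6)² = 2.778
te_D = (12 + 4·14 + 22)/6 = 90/6 = 15; σ²_D = ((22−12)/6)² = 2.778
te_E = (4 + 4·9 + 20)/6 = 60/6 = 10; σ²_E = ((20−4)/6)² = 7.111
te_F = (3 + 4·7 + 17)/6 = 48/6 = 8; σ²_F = ((17−3)/6)² = 5.444
te_G = (2 + 4·5 + 20)/6 = 42/6 = 7; σ²_G = ((20−2)/6)² = 9.000

Forward pass:
ES_A = 0; EF_A = 14
ES_B = 0; EF_B = 9
ES_C = 0; EF_C = 14
ES_D = 0; EF_D = 15
ES_E = max(EF_B=9, EF_D=15) = 15; EF_E = 15+10 = 25
ES_F = max(EF_B=9, EF_C=14) = 14; EF_F = 14+8 = 22
ES_G = max(EF_A=14, EF_E=25, EF_F=22) = 25; EF_G = 25+7 = 32
Expected project duration μ = 32 days. Critical path: D → E → G.

Variances on critical path: σ²_D=2.778, σ²_E=7.111, σ²_G=9.000.
Largest is σ²_G = 9.000.

G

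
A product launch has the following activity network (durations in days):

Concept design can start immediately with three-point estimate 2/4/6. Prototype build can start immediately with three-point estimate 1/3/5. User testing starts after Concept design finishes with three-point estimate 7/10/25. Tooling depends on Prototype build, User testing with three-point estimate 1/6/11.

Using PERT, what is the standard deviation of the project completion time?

te_Concept design = (2 + 4·4 + 6)/6 = 24/6 = 4; σ²_Concept design = ((6−2)/6)² = 0.444
te_Prototype build = (1 + 4·3 + 5)/6 = 18/6 = 3; σ²_Prototype build = ((5−1)/6)² = 0.444
te_User testing = (7 + 4·10 + 25)/6 = 72/6 = 12; σ²_User testing = ((25−7)/6)² = 9.000
te_Tooling = (1 + 4·6 + 11)/6 = 36/6 = 6; σ²_Tooling = ((11−1)/6)² = 2.778

Forward pass:
ES_Concept design = 0; EF_Concept design = 4
ES_Prototype build = 0; EF_Prototype build = 3
ES_User testing = 4; EF_User testing = 4+12 = 16
ES_Tooling = max(EF_Prototype build=3, EF_User testing=16) = 16; EF_Tooling = 16+6 = 22
Expected project duration μ = 22 days. Critical path: Concept design → User testing → Tooling.

Variance along critical path = 0.444 + 9.000 + 2.778 = 12.222
σ = √12.222 = 3.496 days

3.50 days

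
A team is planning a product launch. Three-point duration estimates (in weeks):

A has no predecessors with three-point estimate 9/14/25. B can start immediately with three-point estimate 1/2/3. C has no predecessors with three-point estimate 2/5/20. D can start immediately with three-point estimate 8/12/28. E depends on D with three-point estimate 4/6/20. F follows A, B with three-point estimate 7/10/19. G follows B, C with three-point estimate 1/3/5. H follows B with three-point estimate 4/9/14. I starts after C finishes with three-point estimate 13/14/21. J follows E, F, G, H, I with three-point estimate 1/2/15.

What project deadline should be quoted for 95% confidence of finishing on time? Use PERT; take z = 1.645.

te_A = (9 + 4·14 + 25)/6 = 90/6 = 15; σ²_A = ((25−9)/6)² = 7.111
te_B = (1 + 4·2 + 3)/6 = 12/6 = 2; σ²_B = ((3−1)/6)² = 0.111
te_C = (2 + 4·5 + 20)/6 = 42/6 = 7; σ²_C = ((20−2)/6)² = 9.000
te_D = (8 + 4·12 + 28)/6 = 84/6 = 14; σ²_D = ((28−8)/6)² = 11.111
te_E = (4 + 4·6 + 20)/6 = 48/6 = 8; σ²_E = ((20−4)/6)² = 7.111
te_F = (7 + 4·10 + 19)/6 = 66/6 = 11; σ²_F = ((19−7)/6)² = 4.000
te_G = (1 + 4·3 + 5)/6 = 18/6 = 3; σ²_G = ((5−1)/6)² = 0.444
te_H = (4 + 4·9 + 14)/6 = 54/6 = 9; σ²_H = ((14−4)/6)² = 2.778
te_I = (13 + 4·14 + 21)/6 = 90/6 = 15; σ²_I = ((21−13)/6)² = 1.778
te_J = (1 + 4·2 + 15)/6 = 24/6 = 4; σ²_J = ((15−1)/6)² = 5.444

Forward pass:
ES_A = 0; EF_A = 15
ES_B = 0; EF_B = 2
ES_C = 0; EF_C = 7
ES_D = 0; EF_D = 14
ES_E = 14; EF_E = 14+8 = 22
ES_F = max(EF_A=15, EF_B=2) = 15; EF_F = 15+11 = 26
ES_G = max(EF_B=2, EF_C=7) = 7; EF_G = 7+3 = 10
ES_H = 2; EF_H = 2+9 = 11
ES_I = 7; EF_I = 7+15 = 22
ES_J = max(EF_E=22, EF_F=26, EF_G=10, EF_H=11, EF_I=22) = 26; EF_J = 26+4 = 30
Expected project duration μ = 30 weeks. Critical path: A → F → J.

Variance along critical path = 7.111 + 4.000 + 5.444 = 16.556; σ = 4.069 weeks.
D = μ + z·σ = 30 + 1.645·4.069 = 36.7 weeks

36.7 weeks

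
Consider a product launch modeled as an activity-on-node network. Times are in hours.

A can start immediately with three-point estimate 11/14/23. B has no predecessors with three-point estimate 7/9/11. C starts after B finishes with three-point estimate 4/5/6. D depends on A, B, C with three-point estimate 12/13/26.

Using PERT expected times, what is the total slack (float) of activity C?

te_A = (11 + 4·14 + 23)/6 = 90/6 = 15
te_B = (7 + 4·9 + 11)/6 = 54/6 = 9
te_C = (4 + 4·5 + 6)/6 = 30/6 = 5
te_D = (12 + 4·13 + 26)/6 = 90/6 = 15

Forward pass:
ES_A = 0; EF_A = 15
ES_B = 0; EF_B = 9
ES_C = 9; EF_C = 9+5 = 14
ES_D = max(EF_A=15, EF_B=9, EF_C=14) = 15; EF_D = 15+15 = 30
Expected project duration μ = 30 hours. Critical path: A → D.

Backward pass:
LF_D = 30; LS_D = 30−15 = 15
LF_C = LS_D = 15; LS_C = 15−5 = 10
LF_B = min(LS_C=10, LS_D=15) = 10; LS_B = 10−9 = 1
LF_A = LS_D = 15; LS_A = 15−15 = 0
Slack_C = LS_C − ES_C = 10 − 9 = 1

1 hours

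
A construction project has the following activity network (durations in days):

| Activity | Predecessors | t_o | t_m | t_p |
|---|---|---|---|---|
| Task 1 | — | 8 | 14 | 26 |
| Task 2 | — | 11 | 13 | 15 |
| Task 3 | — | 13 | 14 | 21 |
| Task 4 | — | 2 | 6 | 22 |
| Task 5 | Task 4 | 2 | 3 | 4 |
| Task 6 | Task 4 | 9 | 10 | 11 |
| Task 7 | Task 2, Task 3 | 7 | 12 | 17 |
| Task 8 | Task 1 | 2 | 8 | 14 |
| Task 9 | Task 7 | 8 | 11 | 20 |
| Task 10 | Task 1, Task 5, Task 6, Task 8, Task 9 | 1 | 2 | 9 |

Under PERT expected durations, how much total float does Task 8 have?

16 days

te_Task 1 = (8 + 4·14 + 26)/6 = 90/6 = 15
te_Task 2 = (11 + 4·13 + 15)/6 = 78/6 = 13
te_Task 3 = (13 + 4·14 + 21)/6 = 90/6 = 15
te_Task 4 = (2 + 4·6 + 22)/6 = 48/6 = 8
te_Task 5 = (2 + 4·3 + 4)/6 = 18/6 = 3
te_Task 6 = (9 + 4·10 + 11)/6 = 60/6 = 10
te_Task 7 = (7 + 4·12 + 17)/6 = 72/6 = 12
te_Task 8 = (2 + 4·8 + 14)/6 = 48/6 = 8
te_Task 9 = (8 + 4·11 + 20)/6 = 72/6 = 12
te_Task 10 = (1 + 4·2 + 9)/6 = 18/6 = 3

Forward pass:
ES_Task 1 = 0; EF_Task 1 = 15
ES_Task 2 = 0; EF_Task 2 = 13
ES_Task 3 = 0; EF_Task 3 = 15
ES_Task 4 = 0; EF_Task 4 = 8
ES_Task 5 = 8; EF_Task 5 = 8+3 = 11
ES_Task 6 = 8; EF_Task 6 = 8+10 = 18
ES_Task 7 = max(EF_Task 2=13, EF_Task 3=15) = 15; EF_Task 7 = 15+12 = 27
ES_Task 8 = 15; EF_Task 8 = 15+8 = 23
ES_Task 9 = 27; EF_Task 9 = 27+12 = 39
ES_Task 10 = max(EF_Task 1=15, EF_Task 5=11, EF_Task 6=18, EF_Task 8=23, EF_Task 9=39) = 39; EF_Task 10 = 39+3 = 42
Expected project duration μ = 42 days. Critical path: Task 3 → Task 7 → Task 9 → Task 10.

Backward pass:
LF_Task 10 = 42; LS_Task 10 = 42−3 = 39
LF_Task 9 = LS_Task 10 = 39; LS_Task 9 = 39−12 = 27
LF_Task 8 = LS_Task 10 = 39; LS_Task 8 = 39−8 = 31
LF_Task 7 = LS_Task 9 = 27; LS_Task 7 = 27−12 = 15
LF_Task 6 = LS_Task 10 = 39; LS_Task 6 = 39−10 = 29
LF_Task 5 = LS_Task 10 = 39; LS_Task 5 = 39−3 = 36
LF_Task 4 = min(LS_Task 5=36, LS_Task 6=29) = 29; LS_Task 4 = 29−8 = 21
LF_Task 3 = LS_Task 7 = 15; LS_Task 3 = 15−15 = 0
LF_Task 2 = LS_Task 7 = 15; LS_Task 2 = 15−13 = 2
LF_Task 1 = min(LS_Task 8=31, LS_Task 10=39) = 31; LS_Task 1 = 31−15 = 16
Slack_Task 8 = LS_Task 8 − ES_Task 8 = 31 − 15 = 16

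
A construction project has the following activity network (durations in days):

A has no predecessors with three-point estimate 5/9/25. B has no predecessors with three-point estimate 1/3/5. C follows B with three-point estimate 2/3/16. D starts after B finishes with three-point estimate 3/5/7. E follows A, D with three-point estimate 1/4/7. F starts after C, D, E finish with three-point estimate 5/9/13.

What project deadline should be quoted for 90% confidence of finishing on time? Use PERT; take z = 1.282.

28.8 days

te_A = (5 + 4·9 + 25)/6 = 66/6 = 11; σ²_A = ((25−5)/6)² = 11.111
te_B = (1 + 4·3 + 5)/6 = 18/6 = 3; σ²_B = ((5−1)/6)² = 0.444
te_C = (2 + 4·3 + 16)/6 = 30/6 = 5; σ²_C = ((16−2)/6)² = 5.444
te_D = (3 + 4·5 + 7)/6 = 30/6 = 5; σ²_D = ((7−3)/6)² = 0.444
te_E = (1 + 4·4 + 7)/6 = 24/6 = 4; σ²_E = ((7−1)/6)² = 1.000
te_F = (5 + 4·9 + 13)/6 = 54/6 = 9; σ²_F = ((13−5)/6)² = 1.778

Forward pass:
ES_A = 0; EF_A = 11
ES_B = 0; EF_B = 3
ES_C = 3; EF_C = 3+5 = 8
ES_D = 3; EF_D = 3+5 = 8
ES_E = max(EF_A=11, EF_D=8) = 11; EF_E = 11+4 = 15
ES_F = max(EF_C=8, EF_D=8, EF_E=15) = 15; EF_F = 15+9 = 24
Expected project duration μ = 24 days. Critical path: A → E → F.

Variance along critical path = 11.111 + 1.000 + 1.778 = 13.889; σ = 3.727 days.
D = μ + z·σ = 24 + 1.282·3.727 = 28.8 days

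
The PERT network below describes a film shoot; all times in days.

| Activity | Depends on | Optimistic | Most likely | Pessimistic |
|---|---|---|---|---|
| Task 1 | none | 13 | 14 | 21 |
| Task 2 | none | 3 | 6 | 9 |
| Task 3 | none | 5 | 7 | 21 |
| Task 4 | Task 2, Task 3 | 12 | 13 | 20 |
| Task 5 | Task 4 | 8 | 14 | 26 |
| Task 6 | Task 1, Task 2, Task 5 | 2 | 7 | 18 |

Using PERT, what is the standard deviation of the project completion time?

te_Task 1 = (13 + 4·14 + 21)/6 = 90/6 = 15; σ²_Task 1 = ((21−13)/6)² = 1.778
te_Task 2 = (3 + 4·6 + 9)/6 = 36/6 = 6; σ²_Task 2 = ((9−3)/6)² = 1.000
te_Task 3 = (5 + 4·7 + 21)/6 = 54/6 = 9; σ²_Task 3 = ((21−5)/6)² = 7.111
te_Task 4 = (12 + 4·13 + 20)/6 = 84/6 = 14; σ²_Task 4 = ((20−12)/6)² = 1.778
te_Task 5 = (8 + 4·14 + 26)/6 = 90/6 = 15; σ²_Task 5 = ((26−8)/6)² = 9.000
te_Task 6 = (2 + 4·7 + 18)/6 = 48/6 = 8; σ²_Task 6 = ((18−2)/6)² = 7.111

Forward pass:
ES_Task 1 = 0; EF_Task 1 = 15
ES_Task 2 = 0; EF_Task 2 = 6
ES_Task 3 = 0; EF_Task 3 = 9
ES_Task 4 = max(EF_Task 2=6, EF_Task 3=9) = 9; EF_Task 4 = 9+14 = 23
ES_Task 5 = 23; EF_Task 5 = 23+15 = 38
ES_Task 6 = max(EF_Task 1=15, EF_Task 2=6, EF_Task 5=38) = 38; EF_Task 6 = 38+8 = 46
Expected project duration μ = 46 days. Critical path: Task 3 → Task 4 → Task 5 → Task 6.

Variance along critical path = 7.111 + 1.778 + 9.000 + 7.111 = 25.000
σ = √25.000 = 5.000 days

5.00 days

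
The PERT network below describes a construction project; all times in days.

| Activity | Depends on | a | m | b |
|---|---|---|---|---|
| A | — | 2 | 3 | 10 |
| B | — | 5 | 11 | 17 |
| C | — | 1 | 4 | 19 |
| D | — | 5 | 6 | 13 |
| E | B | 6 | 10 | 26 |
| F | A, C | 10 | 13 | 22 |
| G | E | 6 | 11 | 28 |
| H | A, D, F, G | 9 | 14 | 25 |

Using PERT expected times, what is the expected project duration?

te_A = (2 + 4·3 + 10)/6 = 24/6 = 4
te_B = (5 + 4·11 + 17)/6 = 66/6 = 11
te_C = (1 + 4·4 + 19)/6 = 36/6 = 6
te_D = (5 + 4·6 + 13)/6 = 42/6 = 7
te_E = (6 + 4·10 + 26)/6 = 72/6 = 12
te_F = (10 + 4·13 + 22)/6 = 84/6 = 14
te_G = (6 + 4·11 + 28)/6 = 78/6 = 13
te_H = (9 + 4·14 + 25)/6 = 90/6 = 15

Forward pass:
ES_A = 0; EF_A = 4
ES_B = 0; EF_B = 11
ES_C = 0; EF_C = 6
ES_D = 0; EF_D = 7
ES_E = 11; EF_E = 11+12 = 23
ES_F = max(EF_A=4, EF_C=6) = 6; EF_F = 6+14 = 20
ES_G = 23; EF_G = 23+13 = 36
ES_H = max(EF_A=4, EF_D=7, EF_F=20, EF_G=36) = 36; EF_H = 36+15 = 51
Expected project duration μ = 51 days. Critical path: B → E → G → H.

51 days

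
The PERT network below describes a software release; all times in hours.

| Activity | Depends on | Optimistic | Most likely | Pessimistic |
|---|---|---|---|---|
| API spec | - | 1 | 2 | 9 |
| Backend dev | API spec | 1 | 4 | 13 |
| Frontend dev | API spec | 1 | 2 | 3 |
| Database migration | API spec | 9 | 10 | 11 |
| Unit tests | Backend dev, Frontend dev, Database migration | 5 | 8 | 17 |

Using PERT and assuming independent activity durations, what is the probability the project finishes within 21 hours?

0.340

te_API spec = (1 + 4·2 + 9)/6 = 18/6 = 3; σ²_API spec = ((9−1)/6)² = 1.778
te_Backend dev = (1 + 4·4 + 13)/6 = 30/6 = 5; σ²_Backend dev = ((13−1)/6)² = 4.000
te_Frontend dev = (1 + 4·2 + 3)/6 = 12/6 = 2; σ²_Frontend dev = ((3−1)/6)² = 0.111
te_Database migration = (9 + 4·10 + 11)/6 = 60/6 = 10; σ²_Database migration = ((11−9)/6)² = 0.111
te_Unit tests = (5 + 4·8 + 17)/6 = 54/6 = 9; σ²_Unit tests = ((17−5)/6)² = 4.000

Forward pass:
ES_API spec = 0; EF_API spec = 3
ES_Backend dev = 3; EF_Backend dev = 3+5 = 8
ES_Frontend dev = 3; EF_Frontend dev = 3+2 = 5
ES_Database migration = 3; EF_Database migration = 3+10 = 13
ES_Unit tests = max(EF_Backend dev=8, EF_Frontend dev=5, EF_Database migration=13) = 13; EF_Unit tests = 13+9 = 22
Expected project duration μ = 22 hours. Critical path: API spec → Database migration → Unit tests.

Variance along critical path = 1.778 + 0.111 + 4.000 = 5.889; σ = √5.889 = 2.427 hours.
Z = (21 − 22) / 2.427 = -0.412
P(T ≤ 21) = Φ(-0.412) ≈ 0.340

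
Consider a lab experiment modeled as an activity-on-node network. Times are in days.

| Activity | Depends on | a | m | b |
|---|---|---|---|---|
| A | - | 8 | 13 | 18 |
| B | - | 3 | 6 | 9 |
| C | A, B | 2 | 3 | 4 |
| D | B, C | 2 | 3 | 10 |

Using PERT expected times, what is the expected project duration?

te_A = (8 + 4·13 + 18)/6 = 78/6 = 13
te_B = (3 + 4·6 + 9)/6 = 36/6 = 6
te_C = (2 + 4·3 + 4)/6 = 18/6 = 3
te_D = (2 + 4·3 + 10)/6 = 24/6 = 4

Forward pass:
ES_A = 0; EF_A = 13
ES_B = 0; EF_B = 6
ES_C = max(EF_A=13, EF_B=6) = 13; EF_C = 13+3 = 16
ES_D = max(EF_B=6, EF_C=16) = 16; EF_D = 16+4 = 20
Expected project duration μ = 20 days. Critical path: A → C → D.

20 days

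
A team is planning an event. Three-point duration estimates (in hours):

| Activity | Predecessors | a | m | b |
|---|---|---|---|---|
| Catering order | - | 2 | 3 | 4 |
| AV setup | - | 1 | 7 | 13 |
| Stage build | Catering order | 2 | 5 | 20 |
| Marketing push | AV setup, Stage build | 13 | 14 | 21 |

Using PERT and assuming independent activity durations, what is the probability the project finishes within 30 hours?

te_Catering order = (2 + 4·3 + 4)/6 = 18/6 = 3; σ²_Catering order = ((4−2)/6)² = 0.111
te_AV setup = (1 + 4·7 + 13)/6 = 42/6 = 7; σ²_AV setup = ((13−1)/6)² = 4.000
te_Stage build = (2 + 4·5 + 20)/6 = 42/6 = 7; σ²_Stage build = ((20−2)/6)² = 9.000
te_Marketing push = (13 + 4·14 + 21)/6 = 90/6 = 15; σ²_Marketing push = ((21−13)/6)² = 1.778

Forward pass:
ES_Catering order = 0; EF_Catering order = 3
ES_AV setup = 0; EF_AV setup = 7
ES_Stage build = 3; EF_Stage build = 3+7 = 10
ES_Marketing push = max(EF_AV setup=7, EF_Stage build=10) = 10; EF_Marketing push = 10+15 = 25
Expected project duration μ = 25 hours. Critical path: Catering order → Stage build → Marketing push.

Variance along critical path = 0.111 + 9.000 + 1.778 = 10.889; σ = √10.889 = 3.300 hours.
Z = (30 − 25) / 3.300 = 1.515
P(T ≤ 30) = Φ(1.515) ≈ 0.935

0.935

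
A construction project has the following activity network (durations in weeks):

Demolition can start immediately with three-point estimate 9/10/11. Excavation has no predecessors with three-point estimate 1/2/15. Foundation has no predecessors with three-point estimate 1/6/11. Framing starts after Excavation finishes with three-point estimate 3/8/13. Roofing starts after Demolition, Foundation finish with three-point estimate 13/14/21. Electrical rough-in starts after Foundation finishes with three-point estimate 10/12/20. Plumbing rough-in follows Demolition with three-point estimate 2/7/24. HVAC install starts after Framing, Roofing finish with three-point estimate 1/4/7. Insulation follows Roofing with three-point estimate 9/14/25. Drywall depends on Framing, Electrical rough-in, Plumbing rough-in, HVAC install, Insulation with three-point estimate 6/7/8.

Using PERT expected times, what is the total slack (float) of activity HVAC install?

11 weeks

te_Demolition = (9 + 4·10 + 11)/6 = 60/6 = 10
te_Excavation = (1 + 4·2 + 15)/6 = 24/6 = 4
te_Foundation = (1 + 4·6 + 11)/6 = 36/6 = 6
te_Framing = (3 + 4·8 + 13)/6 = 48/6 = 8
te_Roofing = (13 + 4·14 + 21)/6 = 90/6 = 15
te_Electrical rough-in = (10 + 4·12 + 20)/6 = 78/6 = 13
te_Plumbing rough-in = (2 + 4·7 + 24)/6 = 54/6 = 9
te_HVAC install = (1 + 4·4 + 7)/6 = 24/6 = 4
te_Insulation = (9 + 4·14 + 25)/6 = 90/6 = 15
te_Drywall = (6 + 4·7 + 8)/6 = 42/6 = 7

Forward pass:
ES_Demolition = 0; EF_Demolition = 10
ES_Excavation = 0; EF_Excavation = 4
ES_Foundation = 0; EF_Foundation = 6
ES_Framing = 4; EF_Framing = 4+8 = 12
ES_Roofing = max(EF_Demolition=10, EF_Foundation=6) = 10; EF_Roofing = 10+15 = 25
ES_Electrical rough-in = 6; EF_Electrical rough-in = 6+13 = 19
ES_Plumbing rough-in = 10; EF_Plumbing rough-in = 10+9 = 19
ES_HVAC install = max(EF_Framing=12, EF_Roofing=25) = 25; EF_HVAC install = 25+4 = 29
ES_Insulation = 25; EF_Insulation = 25+15 = 40
ES_Drywall = max(EF_Framing=12, EF_Electrical rough-in=19, EF_Plumbing rough-in=19, EF_HVAC install=29, EF_Insulation=40) = 40; EF_Drywall = 40+7 = 47
Expected project duration μ = 47 weeks. Critical path: Demolition → Roofing → Insulation → Drywall.

Backward pass:
LF_Drywall = 47; LS_Drywall = 47−7 = 40
LF_Insulation = LS_Drywall = 40; LS_Insulation = 40−15 = 25
LF_HVAC install = LS_Drywall = 40; LS_HVAC install = 40−4 = 36
LF_Plumbing rough-in = LS_Drywall = 40; LS_Plumbing rough-in = 40−9 = 31
LF_Electrical rough-in = LS_Drywall = 40; LS_Electrical rough-in = 40−13 = 27
LF_Roofing = min(LS_HVAC install=36, LS_Insulation=25) = 25; LS_Roofing = 25−15 = 10
LF_Framing = min(LS_HVAC install=36, LS_Drywall=40) = 36; LS_Framing = 36−8 = 28
LF_Foundation = min(LS_Roofing=10, LS_Electrical rough-in=27) = 10; LS_Foundation = 10−6 = 4
LF_Excavation = LS_Framing = 28; LS_Excavation = 28−4 = 24
LF_Demolition = min(LS_Roofing=10, LS_Plumbing rough-in=31) = 10; LS_Demolition = 10−10 = 0
Slack_HVAC install = LS_HVAC install − ES_HVAC install = 36 − 25 = 11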